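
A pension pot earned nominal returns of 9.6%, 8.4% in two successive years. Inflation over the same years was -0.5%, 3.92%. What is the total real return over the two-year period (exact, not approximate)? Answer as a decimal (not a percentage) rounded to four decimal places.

0.1490

Compound the nominal returns: 1.0960 × 1.0840 = 1.188064.
Compound inflation: 0.9950 × 1.0392 = 1.034004.
Deflate: 1.188064 / 1.034004 = 1.148994.
Total real return = 1.148994 − 1 → 0.1490.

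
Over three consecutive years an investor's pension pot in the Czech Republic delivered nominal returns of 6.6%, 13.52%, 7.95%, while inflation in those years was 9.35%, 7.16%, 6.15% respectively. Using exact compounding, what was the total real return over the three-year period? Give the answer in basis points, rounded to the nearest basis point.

Nominal growth factor = 1.0660 × 1.1352 × 1.0795 = 1.306328
Price-level growth factor = 1.0935 × 1.0716 × 1.0615 = 1.243860
Real growth factor = 1.306328 / 1.243860 = 1.050221
Total real return = 1.050221 − 1 → 502 basis points.

502 basis points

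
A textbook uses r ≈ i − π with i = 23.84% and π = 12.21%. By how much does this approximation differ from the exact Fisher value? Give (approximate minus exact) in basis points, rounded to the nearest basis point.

Approximate: r ≈ 23.840% − 12.210% = 11.6300%
Exact: (1 + 0.2384)/(1 + 0.1221) − 1 = 10.3645%
Error = 11.6300% − 10.3645% = 1.2655% → 127 basis points.

127 basis points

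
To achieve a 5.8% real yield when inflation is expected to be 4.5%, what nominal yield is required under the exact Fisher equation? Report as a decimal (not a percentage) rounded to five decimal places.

(1 + i) = (1 + r)(1 + π) = 1.05800 × 1.04500 = 1.10561
i = 1.10561 − 1, so the required nominal rate is 0.10561.

0.10561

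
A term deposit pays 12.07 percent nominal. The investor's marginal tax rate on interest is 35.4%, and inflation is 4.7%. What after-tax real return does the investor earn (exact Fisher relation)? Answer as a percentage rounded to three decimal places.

2.958%

After-tax nominal return = 12.07% × (1 − 0.354) = 7.79722%.
1 + r = 1.0779722 / 1.04700 = 1.029582
After-tax real rate = 1.029582 − 1 → 2.958%.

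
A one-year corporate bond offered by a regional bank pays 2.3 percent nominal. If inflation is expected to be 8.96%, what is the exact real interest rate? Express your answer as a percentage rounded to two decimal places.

1 + r = 1.02300 / 1.08960 = 0.938877
r = 0.938877 − 1 = -6.1123%, i.e. -6.11%.

-6.11%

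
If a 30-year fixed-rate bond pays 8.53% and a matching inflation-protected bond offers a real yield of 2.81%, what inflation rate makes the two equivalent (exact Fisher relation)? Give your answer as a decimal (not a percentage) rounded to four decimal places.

(1 + π) = (1 + i)/(1 + r) = 1.08530 / 1.02810 = 1.055637
Break-even inflation = 1.055637 − 1 → 0.0556.

0.0556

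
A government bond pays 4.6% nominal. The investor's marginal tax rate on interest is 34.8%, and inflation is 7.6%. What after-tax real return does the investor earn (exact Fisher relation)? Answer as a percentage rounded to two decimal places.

-4.28%

After-tax nominal return = 4.6% × (1 − 0.348) = 2.9992%.
1 + r = 1.029992 / 1.07600 = 0.957242
After-tax real rate = 0.957242 − 1 → -4.28%.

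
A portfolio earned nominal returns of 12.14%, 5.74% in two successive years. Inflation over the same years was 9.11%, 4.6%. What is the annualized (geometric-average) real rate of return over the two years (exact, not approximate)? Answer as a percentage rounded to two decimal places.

1.93%

Nominal growth factor = 1.1214 × 1.0574 = 1.18576836
Price-level growth factor = 1.0911 × 1.0460 = 1.14129060
Real growth factor = 1.18576836 / 1.14129060 = 1.03897146
Annualized real rate = 1.03897146^(1/2) − 1 = 1.9299% → 1.93%.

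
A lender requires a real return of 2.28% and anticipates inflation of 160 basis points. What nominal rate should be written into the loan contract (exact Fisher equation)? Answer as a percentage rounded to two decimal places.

(1 + i) = (1 + r)(1 + π) = 1.02280 × 1.01600 = 1.0391648
i = 1.0391648 − 1, so the required nominal rate is 3.92%.

3.92%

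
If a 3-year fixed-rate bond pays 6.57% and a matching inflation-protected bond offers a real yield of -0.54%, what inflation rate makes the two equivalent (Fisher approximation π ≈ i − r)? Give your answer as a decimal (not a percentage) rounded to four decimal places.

0.0711

π ≈ i − r = 6.57% − (-0.54%) → 0.0711.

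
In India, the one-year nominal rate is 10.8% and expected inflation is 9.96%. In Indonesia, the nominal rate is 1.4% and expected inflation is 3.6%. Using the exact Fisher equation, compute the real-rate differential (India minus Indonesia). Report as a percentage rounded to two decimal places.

India: (1 + 0.1080)/(1 + 0.0996) − 1 = 0.7639%
Indonesia: (1 + 0.0140)/(1 + 0.0360) − 1 = -2.1236%
Differential = 0.7639% − (-2.1236%) = 2.8875% → 2.89%.

2.89%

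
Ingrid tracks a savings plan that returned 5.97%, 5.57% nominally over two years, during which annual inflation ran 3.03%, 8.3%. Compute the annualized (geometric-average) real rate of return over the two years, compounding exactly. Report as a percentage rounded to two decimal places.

0.13%

Nominal growth factor = 1.0597 × 1.0557 = 1.11872529
Price-level growth factor = 1.0303 × 1.0830 = 1.11581490
Real growth factor = 1.11872529 / 1.11581490 = 1.00260831
Annualized real rate = 1.00260831^(1/2) − 1 = 0.1303% → 0.13%.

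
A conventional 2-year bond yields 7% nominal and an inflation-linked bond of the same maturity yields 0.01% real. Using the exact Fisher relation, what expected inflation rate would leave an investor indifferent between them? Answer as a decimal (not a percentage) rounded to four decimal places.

(1 + π) = (1 + i)/(1 + r) = 1.07000 / 1.00010 = 1.069893
Break-even inflation = 1.069893 − 1 → 0.0699.

0.0699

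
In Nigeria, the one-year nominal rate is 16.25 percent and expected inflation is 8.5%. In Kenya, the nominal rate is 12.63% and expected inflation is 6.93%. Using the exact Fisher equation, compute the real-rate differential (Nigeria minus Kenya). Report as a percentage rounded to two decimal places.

Nigeria: (1 + 0.1625)/(1 + 0.0850) − 1 = 7.1429%
Kenya: (1 + 0.1263)/(1 + 0.0693) − 1 = 5.3306%
Differential = 7.1429% − 5.3306% = 1.8123% → 1.81%.

1.81%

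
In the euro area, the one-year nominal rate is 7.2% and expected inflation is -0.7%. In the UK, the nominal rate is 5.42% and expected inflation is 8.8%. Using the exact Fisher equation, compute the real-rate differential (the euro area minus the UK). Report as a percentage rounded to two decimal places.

11.06%

The euro area: (1 + 0.0720)/(1 − 0.0070) − 1 = 7.9557%
The UK: (1 + 0.0542)/(1 + 0.0880) − 1 = -3.1066%
Differential = 7.9557% − (-3.1066%) = 11.0623% → 11.06%.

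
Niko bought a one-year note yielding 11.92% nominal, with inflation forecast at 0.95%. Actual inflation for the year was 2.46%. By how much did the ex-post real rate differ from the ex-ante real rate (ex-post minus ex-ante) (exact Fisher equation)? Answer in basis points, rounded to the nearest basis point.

Ex-ante: (1 + 0.1192)/(1 + 0.0095) − 1 = 10.8668%
Ex-post: (1 + 0.1192)/(1 + 0.0246) − 1 = 9.2329%
Difference (ex-post − ex-ante) = -1.6339% → -163 basis points.

-163 basis points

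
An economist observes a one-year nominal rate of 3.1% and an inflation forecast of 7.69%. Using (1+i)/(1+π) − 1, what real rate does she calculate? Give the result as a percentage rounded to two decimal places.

1 + r = 1.03100 / 1.07690 = 0.957378
r = 0.957378 − 1 = -4.2622%, i.e. -4.26%.

-4.26%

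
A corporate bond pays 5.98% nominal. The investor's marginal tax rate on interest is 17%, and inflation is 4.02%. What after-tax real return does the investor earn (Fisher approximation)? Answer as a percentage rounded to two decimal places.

0.94%

After-tax nominal return = 5.98% × (1 − 0.17) = 4.9634%.
r ≈ 4.9634% − 4.02% → 0.94%.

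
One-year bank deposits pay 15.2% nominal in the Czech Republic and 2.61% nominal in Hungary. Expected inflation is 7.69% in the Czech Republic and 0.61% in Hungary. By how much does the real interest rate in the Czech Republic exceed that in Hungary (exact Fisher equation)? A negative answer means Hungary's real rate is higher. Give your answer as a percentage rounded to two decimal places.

The Czech Republic: (1 + 0.1520)/(1 + 0.0769) − 1 = 6.9737%
Hungary: (1 + 0.0261)/(1 + 0.0061) − 1 = 1.9879%
Differential = 6.9737% − 1.9879% = 4.9858% → 4.99%.

4.99%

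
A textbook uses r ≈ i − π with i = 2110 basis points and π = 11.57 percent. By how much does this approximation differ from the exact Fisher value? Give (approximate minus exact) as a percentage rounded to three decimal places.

Approximate: r ≈ 21.100% − 11.570% = 9.5300%
Exact: (1 + 0.2110)/(1 + 0.1157) − 1 = 8.5417%
Error = 9.5300% − 8.5417% = 0.9883% → 0.988%.

0.988%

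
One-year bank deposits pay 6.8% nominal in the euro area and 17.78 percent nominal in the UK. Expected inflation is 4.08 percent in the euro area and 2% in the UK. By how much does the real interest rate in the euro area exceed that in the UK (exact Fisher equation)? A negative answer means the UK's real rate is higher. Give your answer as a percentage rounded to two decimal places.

-12.86%

The euro area: (1 + 0.0680)/(1 + 0.0408) − 1 = 2.6134%
The UK: (1 + 0.1778)/(1 + 0.0200) − 1 = 15.4706%
Differential = 2.6134% − 15.4706% = -12.8572% → -12.86%.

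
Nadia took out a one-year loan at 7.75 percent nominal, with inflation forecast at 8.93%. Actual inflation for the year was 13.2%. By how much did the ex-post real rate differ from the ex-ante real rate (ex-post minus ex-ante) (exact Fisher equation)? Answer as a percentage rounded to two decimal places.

Ex-ante: (1 + 0.0775)/(1 + 0.0893) − 1 = -1.0833%
Ex-post: (1 + 0.0775)/(1 + 0.1320) − 1 = -4.8145%
Difference (ex-post − ex-ante) = -3.7312% → -3.73%.

-3.73%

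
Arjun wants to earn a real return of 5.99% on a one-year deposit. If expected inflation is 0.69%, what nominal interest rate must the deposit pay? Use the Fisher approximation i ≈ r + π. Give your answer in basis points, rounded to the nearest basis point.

668 basis points

i ≈ r + π = 5.99% + 0.69% = 668 basis points.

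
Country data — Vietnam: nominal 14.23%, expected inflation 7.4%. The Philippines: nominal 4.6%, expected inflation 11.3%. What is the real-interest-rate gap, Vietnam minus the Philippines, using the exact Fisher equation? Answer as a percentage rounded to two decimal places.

Vietnam: (1 + 0.1423)/(1 + 0.0740) − 1 = 6.3594%
The Philippines: (1 + 0.0460)/(1 + 0.1130) − 1 = -6.0198%
Differential = 6.3594% − (-6.0198%) = 12.3792% → 12.38%.

12.38%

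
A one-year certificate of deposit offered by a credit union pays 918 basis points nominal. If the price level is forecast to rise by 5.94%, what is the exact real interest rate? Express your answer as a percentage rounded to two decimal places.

By the Fisher equation, 1 + r = (1 + i)/(1 + π).
1 + r = 1.09180 / 1.05940 = 1.030583
r = 1.030583 − 1 = 3.0583%, i.e. 3.06%.

3.06%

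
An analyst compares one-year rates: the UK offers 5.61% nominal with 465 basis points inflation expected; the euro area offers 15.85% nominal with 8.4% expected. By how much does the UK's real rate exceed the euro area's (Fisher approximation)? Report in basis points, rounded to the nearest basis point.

The UK: 5.61% − 4.65% = 0.960%
The euro area: 15.85% − 8.4% = 7.450%
Differential = -6.490% → -649 basis points.

-649 basis points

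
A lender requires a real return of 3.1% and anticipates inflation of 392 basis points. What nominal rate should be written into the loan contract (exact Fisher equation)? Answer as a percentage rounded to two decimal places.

7.14%

(1 + i) = (1 + r)(1 + π) = 1.03100 × 1.03920 = 1.0714152
i = 1.0714152 − 1, so the required nominal rate is 7.14%.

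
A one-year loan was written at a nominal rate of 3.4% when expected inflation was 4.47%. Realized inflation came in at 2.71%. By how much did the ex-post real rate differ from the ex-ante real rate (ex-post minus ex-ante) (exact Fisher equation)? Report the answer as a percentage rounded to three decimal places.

Ex-ante: (1 + 0.0340)/(1 + 0.0447) − 1 = -1.0242%
Ex-post: (1 + 0.0340)/(1 + 0.0271) − 1 = 0.6718%
Difference (ex-post − ex-ante) = 1.6960% → 1.696%.

1.696%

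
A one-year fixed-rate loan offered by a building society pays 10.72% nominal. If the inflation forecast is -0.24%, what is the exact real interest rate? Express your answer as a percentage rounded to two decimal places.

By the Fisher equation, 1 + r = (1 + i)/(1 + π).
1 + r = 1.10720 / 0.99760 = 1.109864
r = 1.109864 − 1 = 10.9864%, i.e. 10.99%.

10.99%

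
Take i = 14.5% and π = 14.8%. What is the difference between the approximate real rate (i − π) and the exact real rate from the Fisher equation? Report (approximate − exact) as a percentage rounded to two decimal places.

Approximate: r ≈ 14.500% − 14.800% = -0.3000%
Exact: (1 + 0.1450)/(1 + 0.1480) − 1 = -0.2613%
Error = -0.3000% − (-0.2613%) = -0.0387% → -0.04%.

-0.04%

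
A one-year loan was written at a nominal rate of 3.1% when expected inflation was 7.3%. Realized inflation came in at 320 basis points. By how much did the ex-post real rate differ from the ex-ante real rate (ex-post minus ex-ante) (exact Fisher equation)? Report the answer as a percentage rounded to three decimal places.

3.817%

Ex-ante: (1 + 0.0310)/(1 + 0.0730) − 1 = -3.9143%
Ex-post: (1 + 0.0310)/(1 + 0.0320) − 1 = -0.0969%
Difference (ex-post − ex-ante) = 3.8174% → 3.817%.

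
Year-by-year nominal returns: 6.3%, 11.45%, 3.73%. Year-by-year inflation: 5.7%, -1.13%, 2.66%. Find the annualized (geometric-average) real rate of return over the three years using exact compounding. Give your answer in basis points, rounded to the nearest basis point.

463 basis points

Compound the nominal returns: 1.0630 × 1.1145 × 1.0373 = 1.22890331.
Compound inflation: 1.0570 × 0.9887 × 1.0266 = 1.07285439.
Deflate: 1.22890331 / 1.07285439 = 1.14545210.
Annualized real rate = 1.14545210^(1/3) − 1 = 4.6307% → 463 basis points.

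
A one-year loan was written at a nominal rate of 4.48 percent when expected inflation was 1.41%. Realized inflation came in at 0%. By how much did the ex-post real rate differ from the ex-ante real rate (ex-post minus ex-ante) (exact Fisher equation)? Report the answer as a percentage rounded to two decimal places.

1.45%

Ex-ante: (1 + 0.0448)/(1 + 0.0141) − 1 = 3.0273%
Ex-post: (1 + 0.0448)/(1 + 0.0000) − 1 = 4.4800%
Difference (ex-post − ex-ante) = 1.4527% → 1.45%.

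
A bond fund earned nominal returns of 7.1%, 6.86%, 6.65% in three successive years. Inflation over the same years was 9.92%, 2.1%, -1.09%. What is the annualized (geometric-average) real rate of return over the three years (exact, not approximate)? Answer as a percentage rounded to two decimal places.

Compound the nominal returns: 1.0710 × 1.0686 × 1.0665 = 1.22057789.
Compound inflation: 1.0992 × 1.0210 × 0.9891 = 1.11005031.
Deflate: 1.22057789 / 1.11005031 = 1.09956988.
Annualized real rate = 1.09956988^(1/3) − 1 = 3.2146% → 3.21%.

3.21%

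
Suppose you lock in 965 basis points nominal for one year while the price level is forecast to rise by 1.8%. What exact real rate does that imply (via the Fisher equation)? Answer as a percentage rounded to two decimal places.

7.71%

1 + r = 1.09650 / 1.01800 = 1.077112
r = 1.077112 − 1 = 7.7112%, i.e. 7.71%.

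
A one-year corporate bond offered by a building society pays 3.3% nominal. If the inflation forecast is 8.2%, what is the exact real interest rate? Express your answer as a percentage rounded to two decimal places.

1 + r = 1.03300 / 1.08200 = 0.954713
r = 0.954713 − 1 = -4.5287%, i.e. -4.53%.

-4.53%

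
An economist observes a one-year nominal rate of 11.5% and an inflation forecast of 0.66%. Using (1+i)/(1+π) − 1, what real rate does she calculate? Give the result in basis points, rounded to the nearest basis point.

1 + r = 1.11500 / 1.00660 = 1.107689
r = 1.107689 − 1 = 10.7689%, i.e. 1077 basis points.

1077 basis points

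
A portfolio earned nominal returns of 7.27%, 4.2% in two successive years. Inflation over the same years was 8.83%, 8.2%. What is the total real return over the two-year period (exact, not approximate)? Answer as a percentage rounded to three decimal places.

-5.077%

Compound the nominal returns: 1.0727 × 1.0420 = 1.117753.
Compound inflation: 1.0883 × 1.0820 = 1.177541.
Deflate: 1.117753 / 1.177541 = 0.949227.
Total real return = 0.949227 − 1 → -5.077%.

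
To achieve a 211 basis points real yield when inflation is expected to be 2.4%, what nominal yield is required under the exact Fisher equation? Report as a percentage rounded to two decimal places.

4.56%

(1 + i) = (1 + r)(1 + π) = 1.02110 × 1.02400 = 1.0456064
i = 1.0456064 − 1, so the required nominal rate is 4.56%.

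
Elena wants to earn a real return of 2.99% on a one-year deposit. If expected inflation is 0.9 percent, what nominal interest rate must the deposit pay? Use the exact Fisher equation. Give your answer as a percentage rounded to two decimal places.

(1 + i) = (1 + r)(1 + π) = 1.02990 × 1.00900 = 1.0391691
i = 1.0391691 − 1, so the required nominal rate is 3.92%.

3.92%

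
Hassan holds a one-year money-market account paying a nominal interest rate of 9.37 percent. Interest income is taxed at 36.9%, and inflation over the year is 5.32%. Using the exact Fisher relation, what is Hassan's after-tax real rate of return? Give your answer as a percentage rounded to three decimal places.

0.563%

After-tax nominal return = 9.37% × (1 − 0.369) = 5.91247%.
1 + r = 1.0591247 / 1.05320 = 1.0056254
After-tax real rate = 1.0056254 − 1 → 0.563%.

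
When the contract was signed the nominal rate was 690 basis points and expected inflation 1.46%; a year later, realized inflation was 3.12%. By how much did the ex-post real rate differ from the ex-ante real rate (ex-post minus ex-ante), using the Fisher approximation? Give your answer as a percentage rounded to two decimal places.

-1.66%

Ex-ante: 6.9% − 1.46% = 5.440%
Ex-post: 6.9% − 3.12% = 3.780%
Difference (ex-post − ex-ante) = -1.6600% → -1.66%.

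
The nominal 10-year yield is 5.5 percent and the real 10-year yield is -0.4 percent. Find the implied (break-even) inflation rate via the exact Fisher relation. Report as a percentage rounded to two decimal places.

5.92%

(1 + π) = (1 + i)/(1 + r) = 1.05500 / 0.99600 = 1.059237
Break-even inflation = 1.059237 − 1 → 5.92%.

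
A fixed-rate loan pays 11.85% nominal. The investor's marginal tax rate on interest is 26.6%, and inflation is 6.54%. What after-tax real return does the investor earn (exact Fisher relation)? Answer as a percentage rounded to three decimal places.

After-tax nominal return = 11.85% × (1 − 0.266) = 8.6979%.
1 + r = 1.086979 / 1.06540 = 1.020254
After-tax real rate = 1.020254 − 1 → 2.025%.

2.025%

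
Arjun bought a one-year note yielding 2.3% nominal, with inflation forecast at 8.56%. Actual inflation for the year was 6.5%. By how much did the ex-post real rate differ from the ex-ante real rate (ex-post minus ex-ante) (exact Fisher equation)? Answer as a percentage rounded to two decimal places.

Ex-ante: (1 + 0.0230)/(1 + 0.0856) − 1 = -5.7664%
Ex-post: (1 + 0.0230)/(1 + 0.0650) − 1 = -3.9437%
Difference (ex-post − ex-ante) = 1.8227% → 1.82%.

1.82%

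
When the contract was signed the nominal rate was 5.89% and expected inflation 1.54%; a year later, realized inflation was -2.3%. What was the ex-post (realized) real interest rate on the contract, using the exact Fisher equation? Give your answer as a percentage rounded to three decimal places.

8.383%

Ex-post: (1 + 0.0589)/(1 − 0.0230) − 1 = 8.3828%
So the realized real rate is 8.383%.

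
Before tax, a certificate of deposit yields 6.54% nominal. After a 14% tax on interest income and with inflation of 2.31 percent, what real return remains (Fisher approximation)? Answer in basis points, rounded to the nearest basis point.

331 basis points

After-tax nominal return = 6.54% × (1 − 0.14) = 5.6244%.
r ≈ 5.6244% − 2.31% → 331 basis points.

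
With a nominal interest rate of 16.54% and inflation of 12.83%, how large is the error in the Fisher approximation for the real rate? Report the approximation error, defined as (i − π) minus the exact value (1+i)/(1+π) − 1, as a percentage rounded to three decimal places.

0.422%

Approximate: r ≈ 16.540% − 12.830% = 3.7100%
Exact: (1 + 0.1654)/(1 + 0.1283) − 1 = 3.2881%
Error = 3.7100% − 3.2881% = 0.4219% → 0.422%.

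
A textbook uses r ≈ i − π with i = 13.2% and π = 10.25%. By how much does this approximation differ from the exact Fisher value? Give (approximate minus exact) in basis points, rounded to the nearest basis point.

27 basis points

Approximate: r ≈ 13.200% − 10.250% = 2.9500%
Exact: (1 + 0.1320)/(1 + 0.1025) − 1 = 2.6757%
Error = 2.9500% − 2.6757% = 0.2743% → 27 basis points.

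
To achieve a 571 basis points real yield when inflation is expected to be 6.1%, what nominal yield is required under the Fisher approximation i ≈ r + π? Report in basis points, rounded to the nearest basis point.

i ≈ r + π = 5.71% + 6.1% = 1181 basis points.

1181 basis points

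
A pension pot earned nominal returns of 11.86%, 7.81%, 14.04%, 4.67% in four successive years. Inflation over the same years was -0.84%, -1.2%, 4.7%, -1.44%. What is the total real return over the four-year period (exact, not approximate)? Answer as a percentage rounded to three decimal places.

42.388%

Compound the nominal returns: 1.1186 × 1.0781 × 1.1404 × 1.0467 = 1.439505.
Compound inflation: 0.9916 × 0.9880 × 1.0470 × 0.9856 = 1.010976.
Deflate: 1.439505 / 1.010976 = 1.423877.
Total real return = 1.423877 − 1 → 42.388%.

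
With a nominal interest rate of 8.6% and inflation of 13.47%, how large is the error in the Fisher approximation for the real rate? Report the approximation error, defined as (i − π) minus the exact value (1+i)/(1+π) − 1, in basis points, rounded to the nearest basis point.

-58 basis points

Approximate: r ≈ 8.600% − 13.470% = -4.8700%
Exact: (1 + 0.0860)/(1 + 0.1347) − 1 = -4.2919%
Error = -4.8700% − (-4.2919%) = -0.5781% → -58 basis points.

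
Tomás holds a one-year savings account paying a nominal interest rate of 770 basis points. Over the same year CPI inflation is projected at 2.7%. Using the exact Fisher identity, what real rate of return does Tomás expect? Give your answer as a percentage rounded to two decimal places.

By the Fisher identity, 1 + r = (1 + i)/(1 + π).
1 + r = 1.07700 / 1.02700 = 1.048685
r = 1.048685 − 1 = 4.8685%, i.e. 4.87%.

4.87%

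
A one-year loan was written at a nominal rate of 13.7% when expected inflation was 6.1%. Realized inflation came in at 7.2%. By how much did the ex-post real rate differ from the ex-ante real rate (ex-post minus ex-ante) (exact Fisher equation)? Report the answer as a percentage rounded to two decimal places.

Ex-ante: (1 + 0.1370)/(1 + 0.0610) − 1 = 7.1631%
Ex-post: (1 + 0.1370)/(1 + 0.0720) − 1 = 6.0634%
Difference (ex-post − ex-ante) = -1.0996% → -1.10%.

-1.10%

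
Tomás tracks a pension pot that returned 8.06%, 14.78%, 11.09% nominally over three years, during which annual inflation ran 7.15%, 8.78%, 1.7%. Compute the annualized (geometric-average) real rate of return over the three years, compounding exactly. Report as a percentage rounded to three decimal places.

Compound the nominal returns: 1.0806 × 1.1478 × 1.1109 = 1.37786336.
Compound inflation: 1.0715 × 1.0878 × 1.0170 = 1.18539252.
Deflate: 1.37786336 / 1.18539252 = 1.16236886.
Annualized real rate = 1.16236886^(1/3) − 1 = 5.1432% → 5.143%.

5.143%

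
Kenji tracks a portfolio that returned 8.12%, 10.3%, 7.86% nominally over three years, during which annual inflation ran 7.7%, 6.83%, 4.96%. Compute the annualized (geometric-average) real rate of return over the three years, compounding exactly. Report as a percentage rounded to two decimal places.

Compound the nominal returns: 1.0812 × 1.1030 × 1.0786 = 1.28629910.
Compound inflation: 1.0770 × 1.0683 × 1.0496 = 1.20762683.
Deflate: 1.28629910 / 1.20762683 = 1.06514617.
Annualized real rate = 1.06514617^(1/3) − 1 = 2.1260% → 2.13%.

2.13%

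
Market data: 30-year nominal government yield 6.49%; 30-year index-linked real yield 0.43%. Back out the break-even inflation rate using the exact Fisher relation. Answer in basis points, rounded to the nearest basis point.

603 basis points

(1 + π) = (1 + i)/(1 + r) = 1.06490 / 1.00430 = 1.060341
Break-even inflation = 1.060341 − 1 → 603 basis points.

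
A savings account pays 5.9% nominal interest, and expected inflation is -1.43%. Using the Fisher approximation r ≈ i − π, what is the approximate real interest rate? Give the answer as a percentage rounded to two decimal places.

r ≈ i − π = 5.9% − (-1.43%) = 7.33%.

7.33%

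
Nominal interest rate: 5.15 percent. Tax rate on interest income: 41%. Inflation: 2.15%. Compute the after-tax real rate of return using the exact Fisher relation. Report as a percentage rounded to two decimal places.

0.87%

After-tax nominal return = 5.15% × (1 − 0.41) = 3.0385%.
1 + r = 1.030385 / 1.02150 = 1.008698
After-tax real rate = 1.008698 − 1 → 0.87%.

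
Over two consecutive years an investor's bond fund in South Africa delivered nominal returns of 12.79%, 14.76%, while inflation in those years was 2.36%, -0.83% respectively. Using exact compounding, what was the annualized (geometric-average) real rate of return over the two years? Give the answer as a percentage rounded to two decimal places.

12.92%

Nominal growth factor = 1.1279 × 1.1476 = 1.29437804
Price-level growth factor = 1.0236 × 0.9917 = 1.01510412
Real growth factor = 1.29437804 / 1.01510412 = 1.27511850
Annualized real rate = 1.27511850^(1/2) − 1 = 12.9211% → 12.92%.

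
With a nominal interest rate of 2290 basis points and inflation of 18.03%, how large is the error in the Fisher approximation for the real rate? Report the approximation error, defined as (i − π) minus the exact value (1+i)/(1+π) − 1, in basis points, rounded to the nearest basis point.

74 basis points

Approximate: r ≈ 22.900% − 18.030% = 4.8700%
Exact: (1 + 0.2290)/(1 + 0.1803) − 1 = 4.1261%
Error = 4.8700% − 4.1261% = 0.7439% → 74 basis points.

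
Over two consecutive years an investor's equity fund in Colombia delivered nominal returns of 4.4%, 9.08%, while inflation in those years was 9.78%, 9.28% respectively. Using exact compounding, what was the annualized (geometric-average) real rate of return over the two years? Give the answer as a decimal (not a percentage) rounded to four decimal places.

-0.0257

Nominal growth factor = 1.0440 × 1.0908 = 1.13879520
Price-level growth factor = 1.0978 × 1.0928 = 1.19967584
Real growth factor = 1.13879520 / 1.19967584 = 0.94925242
Annualized real rate = 0.94925242^(1/2) − 1 = -2.5704% → -0.0257.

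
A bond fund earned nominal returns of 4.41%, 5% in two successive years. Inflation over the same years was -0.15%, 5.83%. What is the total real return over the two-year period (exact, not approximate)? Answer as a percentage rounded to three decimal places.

3.747%

Compound the nominal returns: 1.0441 × 1.0500 = 1.096305.
Compound inflation: 0.9985 × 1.0583 = 1.056713.
Deflate: 1.096305 / 1.056713 = 1.037468.
Total real return = 1.037468 − 1 → 3.747%.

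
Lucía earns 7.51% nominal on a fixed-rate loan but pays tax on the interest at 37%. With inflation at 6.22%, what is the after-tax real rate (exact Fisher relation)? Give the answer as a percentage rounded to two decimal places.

After-tax nominal return = 7.51% × (1 − 0.37) = 4.7313%.
1 + r = 1.047313 / 1.06220 = 0.985985
After-tax real rate = 0.985985 − 1 → -1.40%.

-1.40%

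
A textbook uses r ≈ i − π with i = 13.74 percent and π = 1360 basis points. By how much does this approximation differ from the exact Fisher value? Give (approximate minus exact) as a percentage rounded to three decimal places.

0.017%

Approximate: r ≈ 13.740% − 13.600% = 0.1400%
Exact: (1 + 0.1374)/(1 + 0.1360) − 1 = 0.1232%
Error = 0.1400% − 0.1232% = 0.0168% → 0.017%.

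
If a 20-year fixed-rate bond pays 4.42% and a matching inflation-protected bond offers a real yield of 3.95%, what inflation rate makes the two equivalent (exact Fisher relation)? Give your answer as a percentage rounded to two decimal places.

0.45%

(1 + π) = (1 + i)/(1 + r) = 1.04420 / 1.03950 = 1.004521
Break-even inflation = 1.004521 − 1 → 0.45%.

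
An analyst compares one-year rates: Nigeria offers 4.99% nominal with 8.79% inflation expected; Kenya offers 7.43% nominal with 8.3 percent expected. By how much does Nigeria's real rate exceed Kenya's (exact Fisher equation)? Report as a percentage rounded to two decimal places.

Nigeria: (1 + 0.0499)/(1 + 0.0879) − 1 = -3.4930%
Kenya: (1 + 0.0743)/(1 + 0.0830) − 1 = -0.8033%
Differential = -3.4930% − (-0.8033%) = -2.6896% → -2.69%.

-2.69%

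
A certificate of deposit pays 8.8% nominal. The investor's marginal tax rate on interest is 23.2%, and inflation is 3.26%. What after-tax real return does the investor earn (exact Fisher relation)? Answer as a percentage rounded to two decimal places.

After-tax nominal return = 8.8% × (1 − 0.232) = 6.7584%.
1 + r = 1.067584 / 1.03260 = 1.033880
After-tax real rate = 1.033880 − 1 → 3.39%.

3.39%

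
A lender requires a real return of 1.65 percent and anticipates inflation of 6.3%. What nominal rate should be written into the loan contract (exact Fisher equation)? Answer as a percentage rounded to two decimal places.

8.05%

(1 + i) = (1 + r)(1 + π) = 1.01650 × 1.06300 = 1.0805395
i = 1.0805395 − 1, so the required nominal rate is 8.05%.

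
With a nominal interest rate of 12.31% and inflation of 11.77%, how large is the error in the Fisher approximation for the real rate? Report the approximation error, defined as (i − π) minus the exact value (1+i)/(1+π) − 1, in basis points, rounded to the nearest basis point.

6 basis points

Approximate: r ≈ 12.310% − 11.770% = 0.5400%
Exact: (1 + 0.1231)/(1 + 0.1177) − 1 = 0.4831%
Error = 0.5400% − 0.4831% = 0.0569% → 6 basis points.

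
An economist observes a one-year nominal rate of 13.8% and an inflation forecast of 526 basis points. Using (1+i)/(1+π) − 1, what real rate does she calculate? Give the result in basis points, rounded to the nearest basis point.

811 basis points

By the Fisher equation, 1 + r = (1 + i)/(1 + π).
1 + r = 1.13800 / 1.05260 = 1.081132
r = 1.081132 − 1 = 8.1132%, i.e. 811 basis points.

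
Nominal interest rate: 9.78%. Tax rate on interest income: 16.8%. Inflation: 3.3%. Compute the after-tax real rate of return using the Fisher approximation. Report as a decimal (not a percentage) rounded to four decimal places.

After-tax nominal return = 9.78% × (1 − 0.168) = 8.13696%.
r ≈ 8.13696% − 3.3% → 0.0484.

0.0484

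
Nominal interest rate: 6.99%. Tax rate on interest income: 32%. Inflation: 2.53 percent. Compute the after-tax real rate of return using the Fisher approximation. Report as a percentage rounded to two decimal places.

After-tax nominal return = 6.99% × (1 − 0.32) = 4.7532%.
r ≈ 4.7532% − 2.53% → 2.22%.

2.22%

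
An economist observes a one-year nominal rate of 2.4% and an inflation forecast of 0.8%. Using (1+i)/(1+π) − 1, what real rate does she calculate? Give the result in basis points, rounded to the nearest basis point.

159 basis points

1 + r = 1.02400 / 1.00800 = 1.015873
r = 1.015873 − 1 = 1.5873%, i.e. 159 basis points.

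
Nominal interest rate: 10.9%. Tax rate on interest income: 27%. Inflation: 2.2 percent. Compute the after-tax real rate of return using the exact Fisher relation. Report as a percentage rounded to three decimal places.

5.633%

After-tax nominal return = 10.9% × (1 − 0.27) = 7.9570%.
1 + r = 1.07957 / 1.02200 = 1.056331
After-tax real rate = 1.056331 − 1 → 5.633%.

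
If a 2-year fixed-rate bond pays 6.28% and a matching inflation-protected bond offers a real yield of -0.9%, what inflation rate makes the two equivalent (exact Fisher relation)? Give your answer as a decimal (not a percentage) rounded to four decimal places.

0.0725

(1 + π) = (1 + i)/(1 + r) = 1.06280 / 0.99100 = 1.072452
Break-even inflation = 1.072452 − 1 → 0.0725.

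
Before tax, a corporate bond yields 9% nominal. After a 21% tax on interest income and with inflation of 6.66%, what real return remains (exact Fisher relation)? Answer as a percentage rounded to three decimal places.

0.422%

After-tax nominal return = 9% × (1 − 0.21) = 7.1100%.
1 + r = 1.07110 / 1.06660 = 1.004219
After-tax real rate = 1.004219 − 1 → 0.422%.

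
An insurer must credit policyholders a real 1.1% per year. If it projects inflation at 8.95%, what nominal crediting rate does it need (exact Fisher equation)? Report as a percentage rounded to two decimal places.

10.15%

(1 + i) = (1 + r)(1 + π) = 1.01100 × 1.08950 = 1.1014845
i = 1.1014845 − 1, so the required nominal rate is 10.15%.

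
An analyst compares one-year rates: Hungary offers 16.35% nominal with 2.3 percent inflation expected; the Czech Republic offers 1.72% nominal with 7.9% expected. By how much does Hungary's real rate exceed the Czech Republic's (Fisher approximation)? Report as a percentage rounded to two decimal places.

Hungary: 16.35% − 2.3% = 14.050%
The Czech Republic: 1.72% − 7.9% = -6.180%
Differential = 20.230% → 20.23%.

20.23%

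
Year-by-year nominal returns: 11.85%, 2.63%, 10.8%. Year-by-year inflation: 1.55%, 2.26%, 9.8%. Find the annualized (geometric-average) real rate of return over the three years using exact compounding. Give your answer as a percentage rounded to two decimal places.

Compound the nominal returns: 1.1185 × 1.0263 × 1.1080 = 1.27189154.
Compound inflation: 1.0155 × 1.0226 × 1.0980 = 1.14021843.
Deflate: 1.27189154 / 1.14021843 = 1.11548060.
Annualized real rate = 1.11548060^(1/3) − 1 = 3.7100% → 3.71%.

3.71%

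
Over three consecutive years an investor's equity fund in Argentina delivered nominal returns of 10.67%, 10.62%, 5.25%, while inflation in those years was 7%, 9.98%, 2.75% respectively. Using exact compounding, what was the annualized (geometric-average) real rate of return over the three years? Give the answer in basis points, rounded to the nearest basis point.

214 basis points

Nominal growth factor = 1.1067 × 1.1062 × 1.0525 = 1.28850370
Price-level growth factor = 1.0700 × 1.0998 × 1.0275 = 1.20914762
Real growth factor = 1.28850370 / 1.20914762 = 1.06562977
Annualized real rate = 1.06562977^(1/3) − 1 = 2.1415% → 214 basis points.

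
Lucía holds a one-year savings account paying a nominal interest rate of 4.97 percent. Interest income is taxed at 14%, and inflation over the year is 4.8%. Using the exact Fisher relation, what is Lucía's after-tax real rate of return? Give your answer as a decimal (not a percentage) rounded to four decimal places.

After-tax nominal return = 4.97% × (1 − 0.14) = 4.2742%.
1 + r = 1.042742 / 1.04800 = 0.994983
After-tax real rate = 0.994983 − 1 → -0.0050.

-0.0050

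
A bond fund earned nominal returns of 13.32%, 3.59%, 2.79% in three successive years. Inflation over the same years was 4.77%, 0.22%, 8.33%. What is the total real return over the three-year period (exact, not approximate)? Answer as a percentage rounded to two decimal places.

Nominal growth factor = 1.1332 × 1.0359 × 1.0279 = 1.206633
Price-level growth factor = 1.0477 × 1.0022 × 1.0833 = 1.137470
Real growth factor = 1.206633 / 1.137470 = 1.060804
Total real return = 1.060804 − 1 → 6.08%.

6.08%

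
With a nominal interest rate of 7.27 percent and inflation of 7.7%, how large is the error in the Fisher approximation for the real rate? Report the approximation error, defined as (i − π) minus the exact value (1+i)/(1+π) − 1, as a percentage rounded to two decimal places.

Approximate: r ≈ 7.270% − 7.700% = -0.4300%
Exact: (1 + 0.0727)/(1 + 0.0770) − 1 = -0.3993%
Error = -0.4300% − (-0.3993%) = -0.0307% → -0.03%.

-0.03%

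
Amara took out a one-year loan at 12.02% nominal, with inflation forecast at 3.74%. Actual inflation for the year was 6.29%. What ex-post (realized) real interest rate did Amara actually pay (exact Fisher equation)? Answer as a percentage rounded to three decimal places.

Ex-post: (1 + 0.1202)/(1 + 0.0629) − 1 = 5.3909%
So the realized real rate is 5.391%.

5.391%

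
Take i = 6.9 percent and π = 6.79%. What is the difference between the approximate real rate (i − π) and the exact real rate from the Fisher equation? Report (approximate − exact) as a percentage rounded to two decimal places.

Approximate: r ≈ 6.900% − 6.790% = 0.1100%
Exact: (1 + 0.0690)/(1 + 0.0679) − 1 = 0.1030%
Error = 0.1100% − 0.1030% = 0.0070% → 0.01%.

0.01%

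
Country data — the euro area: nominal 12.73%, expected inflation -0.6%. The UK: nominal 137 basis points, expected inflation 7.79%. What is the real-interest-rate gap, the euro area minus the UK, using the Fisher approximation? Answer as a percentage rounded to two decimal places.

The euro area: 12.73% − (-0.6%) = 13.330%
The UK: 1.37% − 7.79% = -6.420%
Differential = 19.750% → 19.75%.

19.75%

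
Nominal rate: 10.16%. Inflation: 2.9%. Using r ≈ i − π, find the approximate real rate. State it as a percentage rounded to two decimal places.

r ≈ i − π = 10.16% − 2.9% = 7.26%.

7.26%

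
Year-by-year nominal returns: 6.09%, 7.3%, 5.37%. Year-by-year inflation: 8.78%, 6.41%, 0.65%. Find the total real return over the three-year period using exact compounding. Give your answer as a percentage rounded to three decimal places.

Compound the nominal returns: 1.0609 × 1.0730 × 1.0537 = 1.199475.
Compound inflation: 1.0878 × 1.0641 × 1.0065 = 1.165052.
Deflate: 1.199475 / 1.165052 = 1.029546.
Total real return = 1.029546 − 1 → 2.955%.

2.955%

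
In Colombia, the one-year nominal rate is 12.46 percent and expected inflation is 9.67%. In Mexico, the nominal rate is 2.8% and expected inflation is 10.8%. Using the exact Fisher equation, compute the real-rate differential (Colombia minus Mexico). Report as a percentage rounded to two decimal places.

Colombia: (1 + 0.1246)/(1 + 0.0967) − 1 = 2.5440%
Mexico: (1 + 0.0280)/(1 + 0.1080) − 1 = -7.2202%
Differential = 2.5440% − (-7.2202%) = 9.7642% → 9.76%.

9.76%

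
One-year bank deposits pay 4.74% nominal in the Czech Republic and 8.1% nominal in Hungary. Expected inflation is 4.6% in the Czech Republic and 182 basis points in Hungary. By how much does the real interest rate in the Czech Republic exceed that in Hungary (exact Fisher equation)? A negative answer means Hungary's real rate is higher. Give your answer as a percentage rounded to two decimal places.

-6.03%

The Czech Republic: (1 + 0.0474)/(1 + 0.0460) − 1 = 0.1338%
Hungary: (1 + 0.0810)/(1 + 0.0182) − 1 = 6.1677%
Differential = 0.1338% − 6.1677% = -6.0339% → -6.03%.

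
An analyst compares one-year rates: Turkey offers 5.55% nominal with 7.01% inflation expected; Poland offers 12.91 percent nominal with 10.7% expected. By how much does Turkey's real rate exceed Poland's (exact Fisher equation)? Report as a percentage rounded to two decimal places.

Turkey: (1 + 0.0555)/(1 + 0.0701) − 1 = -1.3644%
Poland: (1 + 0.1291)/(1 + 0.1070) − 1 = 1.9964%
Differential = -1.3644% − 1.9964% = -3.3607% → -3.36%.

-3.36%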